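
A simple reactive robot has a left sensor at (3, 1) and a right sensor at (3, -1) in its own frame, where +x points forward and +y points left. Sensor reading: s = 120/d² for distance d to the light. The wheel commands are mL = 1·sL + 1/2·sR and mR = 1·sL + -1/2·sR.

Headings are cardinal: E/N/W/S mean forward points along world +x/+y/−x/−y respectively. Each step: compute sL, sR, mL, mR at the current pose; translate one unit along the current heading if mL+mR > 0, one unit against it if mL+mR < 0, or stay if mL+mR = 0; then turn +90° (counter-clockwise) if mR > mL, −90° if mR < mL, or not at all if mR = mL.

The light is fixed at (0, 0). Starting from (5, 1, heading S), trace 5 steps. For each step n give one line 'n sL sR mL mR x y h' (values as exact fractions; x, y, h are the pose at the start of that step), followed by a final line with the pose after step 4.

n=0: pose=(5,1,S); sL=3, sR=6; mL=6, mR=0; mL+mR=6 → advance +1; mR−mL=-6 → turn -1·90°
n=1: pose=(5,0,W); sL=24, sR=24; mL=36, mR=12; mL+mR=48 → advance +1; mR−mL=-24 → turn -1·90°
n=2: pose=(4,0,N); sL=20/3, sR=60/17; mL=430/51, mR=250/51; mL+mR=40/3 → advance +1; mR−mL=-60/17 → turn -1·90°
n=3: pose=(4,1,E); sL=120/53, sR=120/49; mL=9060/2597, mR=2700/2597; mL+mR=240/53 → advance +1; mR−mL=-120/49 → turn -1·90°
n=4: pose=(5,1,S); sL=3, sR=6; mL=6, mR=0; mL+mR=6 → advance +1; mR−mL=-6 → turn -1·90°

0 3 6 6 0 5 1 S
1 24 24 36 12 5 0 W
2 20/3 60/17 430/51 250/51 4 0 N
3 120/53 120/49 9060/2597 2700/2597 4 1 E
4 3 6 6 0 5 1 S
final 5 0 W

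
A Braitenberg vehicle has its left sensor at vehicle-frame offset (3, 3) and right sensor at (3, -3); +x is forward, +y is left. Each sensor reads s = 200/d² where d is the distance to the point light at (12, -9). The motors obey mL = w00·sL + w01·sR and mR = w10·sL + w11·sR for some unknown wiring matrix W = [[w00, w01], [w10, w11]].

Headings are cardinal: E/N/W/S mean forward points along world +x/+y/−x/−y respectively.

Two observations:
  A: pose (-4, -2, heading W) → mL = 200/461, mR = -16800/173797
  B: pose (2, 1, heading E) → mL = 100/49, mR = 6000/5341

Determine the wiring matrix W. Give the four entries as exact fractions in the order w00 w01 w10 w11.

obs A: pose=(-4,-2,W) → sL=200/377, sR=200/461, mL=200/461, mR=-16800/173797
obs B: pose=(2,1,E) → sL=100/109, sR=100/49, mL=100/49, mR=6000/5341
sensor matrix S = [[200/377, 200/461], [100/109, 100/49]]; det S = 635520000/928249777
solve [mL_A; mL_B] = S·[w00; w01] and [mR_A; mR_B] = S·[w10; w11]:
  w00 = 0, w01 = 1, w10 = -1, w11 = 1

0 1 -1 1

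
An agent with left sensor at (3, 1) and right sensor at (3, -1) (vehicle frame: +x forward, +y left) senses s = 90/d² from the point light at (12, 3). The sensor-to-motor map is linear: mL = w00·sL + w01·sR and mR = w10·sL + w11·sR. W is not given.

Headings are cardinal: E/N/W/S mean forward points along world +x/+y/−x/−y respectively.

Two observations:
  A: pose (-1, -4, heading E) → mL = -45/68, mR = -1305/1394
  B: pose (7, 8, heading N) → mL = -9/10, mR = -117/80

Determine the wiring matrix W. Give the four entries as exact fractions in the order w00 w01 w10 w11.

-1 0 -1 -1/2

obs A: pose=(-1,-4,E) → sL=45/68, sR=45/82, mL=-45/68, mR=-1305/1394
obs B: pose=(7,8,N) → sL=9/10, sR=9/8, mL=-9/10, mR=-117/80
sensor matrix S = [[45/68, 45/82], [9/10, 9/8]]; det S = 5589/22304
solve [mL_A; mL_B] = S·[w00; w01] and [mR_A; mR_B] = S·[w10; w11]:
  w00 = -1, w01 = 0, w10 = -1, w11 = -1/2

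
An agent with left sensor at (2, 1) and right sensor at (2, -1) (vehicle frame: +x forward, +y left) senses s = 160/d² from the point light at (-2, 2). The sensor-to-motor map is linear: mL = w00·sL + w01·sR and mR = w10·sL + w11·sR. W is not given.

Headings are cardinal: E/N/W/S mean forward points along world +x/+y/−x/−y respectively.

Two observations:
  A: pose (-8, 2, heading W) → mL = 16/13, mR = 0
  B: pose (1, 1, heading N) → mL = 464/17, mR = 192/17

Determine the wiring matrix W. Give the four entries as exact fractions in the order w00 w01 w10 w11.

obs A: pose=(-8,2,W) → sL=32/13, sR=32/13, mL=16/13, mR=0
obs B: pose=(1,1,N) → sL=32, sR=160/17, mL=464/17, mR=192/17
sensor matrix S = [[32/13, 32/13], [32, 160/17]]; det S = -12288/221
solve [mL_A; mL_B] = S·[w00; w01] and [mR_A; mR_B] = S·[w10; w11]:
  w00 = 1, w01 = -1/2, w10 = 1/2, w11 = -1/2

1 -1/2 1/2 -1/2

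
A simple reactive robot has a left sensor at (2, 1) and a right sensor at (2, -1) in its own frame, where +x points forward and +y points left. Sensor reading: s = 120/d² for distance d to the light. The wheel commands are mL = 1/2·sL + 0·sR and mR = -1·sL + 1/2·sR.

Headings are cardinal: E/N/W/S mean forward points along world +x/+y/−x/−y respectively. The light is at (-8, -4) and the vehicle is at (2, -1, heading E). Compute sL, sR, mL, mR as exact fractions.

3/4 30/37 3/8 -51/148

left sensor world pos  = (4, 0); dL² = 160
right sensor world pos = (4, -2); dR² = 148
sL = 120/160 = 3/4
sR = 120/148 = 30/37
mL = 1/2·sL + 0·sR = 3/8
mR = -1·sL + 1/2·sR = -51/148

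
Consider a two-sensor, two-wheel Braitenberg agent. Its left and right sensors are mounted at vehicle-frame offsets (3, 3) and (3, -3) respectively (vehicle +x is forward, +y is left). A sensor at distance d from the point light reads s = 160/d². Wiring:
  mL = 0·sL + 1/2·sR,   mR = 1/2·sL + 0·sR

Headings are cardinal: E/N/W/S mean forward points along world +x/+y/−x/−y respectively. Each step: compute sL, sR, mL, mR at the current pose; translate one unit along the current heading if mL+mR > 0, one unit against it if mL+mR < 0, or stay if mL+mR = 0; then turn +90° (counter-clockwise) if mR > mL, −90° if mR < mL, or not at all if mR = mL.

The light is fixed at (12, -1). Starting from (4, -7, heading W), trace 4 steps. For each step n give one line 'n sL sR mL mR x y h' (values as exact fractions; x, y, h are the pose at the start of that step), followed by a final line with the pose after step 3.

0 80/101 16/13 8/13 40/101 4 -7 W
1 160/153 32/9 16/9 80/153 3 -7 N
2 4 8/5 4/5 2 3 -6 E
3 32/25 160/29 80/29 16/25 4 -6 N
final 4 -5 E

n=0: pose=(4,-7,W); sL=80/101, sR=16/13; mL=8/13, mR=40/101; mL+mR=1328/1313 → advance +1; mR−mL=-288/1313 → turn -1·90°
n=1: pose=(3,-7,N); sL=160/153, sR=32/9; mL=16/9, mR=80/153; mL+mR=352/153 → advance +1; mR−mL=-64/51 → turn -1·90°
n=2: pose=(3,-6,E); sL=4, sR=8/5; mL=4/5, mR=2; mL+mR=14/5 → advance +1; mR−mL=6/5 → turn +1·90°
n=3: pose=(4,-6,N); sL=32/25, sR=160/29; mL=80/29, mR=16/25; mL+mR=2464/725 → advance +1; mR−mL=-1536/725 → turn -1·90°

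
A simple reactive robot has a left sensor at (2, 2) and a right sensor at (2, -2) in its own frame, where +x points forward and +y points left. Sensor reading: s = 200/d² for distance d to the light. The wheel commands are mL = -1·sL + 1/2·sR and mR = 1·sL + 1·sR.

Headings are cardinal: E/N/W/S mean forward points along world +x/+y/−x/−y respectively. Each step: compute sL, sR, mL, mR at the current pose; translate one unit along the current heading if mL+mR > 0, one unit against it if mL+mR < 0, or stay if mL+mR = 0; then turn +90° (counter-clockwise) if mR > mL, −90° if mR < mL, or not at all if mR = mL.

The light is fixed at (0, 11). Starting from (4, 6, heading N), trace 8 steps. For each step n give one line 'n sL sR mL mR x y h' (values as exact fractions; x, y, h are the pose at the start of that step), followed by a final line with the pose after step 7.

n=0: pose=(4,6,N); sL=200/13, sR=40/9; mL=-1540/117, mR=2320/117; mL+mR=20/3 → advance +1; mR−mL=3860/117 → turn +1·90°
n=1: pose=(4,7,W); sL=5, sR=25; mL=15/2, mR=30; mL+mR=75/2 → advance +1; mR−mL=45/2 → turn +1·90°
n=2: pose=(3,7,S); sL=200/61, sR=200/37; mL=-1300/2257, mR=19600/2257; mL+mR=300/37 → advance +1; mR−mL=20900/2257 → turn +1·90°
n=3: pose=(3,6,E); sL=100/17, sR=100/37; mL=-2850/629, mR=5400/629; mL+mR=150/37 → advance +1; mR−mL=8250/629 → turn +1·90°
n=4: pose=(4,6,N); sL=200/13, sR=40/9; mL=-1540/117, mR=2320/117; mL+mR=20/3 → advance +1; mR−mL=3860/117 → turn +1·90°
n=5: pose=(4,7,W); sL=5, sR=25; mL=15/2, mR=30; mL+mR=75/2 → advance +1; mR−mL=45/2 → turn +1·90°
n=6: pose=(3,7,S); sL=200/61, sR=200/37; mL=-1300/2257, mR=19600/2257; mL+mR=300/37 → advance +1; mR−mL=20900/2257 → turn +1·90°
n=7: pose=(3,6,E); sL=100/17, sR=100/37; mL=-2850/629, mR=5400/629; mL+mR=150/37 → advance +1; mR−mL=8250/629 → turn +1·90°

0 200/13 40/9 -1540/117 2320/117 4 6 N
1 5 25 15/2 30 4 7 W
2 200/61 200/37 -1300/2257 19600/2257 3 7 S
3 100/17 100/37 -2850/629 5400/629 3 6 E
4 200/13 40/9 -1540/117 2320/117 4 6 N
5 5 25 15/2 30 4 7 W
6 200/61 200/37 -1300/2257 19600/2257 3 7 S
7 100/17 100/37 -2850/629 5400/629 3 6 E
final 4 6 N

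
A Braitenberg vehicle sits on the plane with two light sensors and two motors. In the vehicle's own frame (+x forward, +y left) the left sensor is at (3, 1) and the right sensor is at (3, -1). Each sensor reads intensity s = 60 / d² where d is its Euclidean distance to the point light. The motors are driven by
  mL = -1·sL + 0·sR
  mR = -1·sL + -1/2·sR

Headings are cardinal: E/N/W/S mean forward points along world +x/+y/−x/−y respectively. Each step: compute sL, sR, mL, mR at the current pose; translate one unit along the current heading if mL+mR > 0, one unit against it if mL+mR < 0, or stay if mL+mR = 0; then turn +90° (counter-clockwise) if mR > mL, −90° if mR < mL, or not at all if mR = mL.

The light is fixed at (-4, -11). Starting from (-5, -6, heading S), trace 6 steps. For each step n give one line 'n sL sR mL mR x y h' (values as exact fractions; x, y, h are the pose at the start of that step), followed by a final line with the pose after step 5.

0 15 15/2 -15 -75/4 -5 -6 S
1 60/41 12/13 -60/41 -1026/533 -5 -5 W
2 30/41 30/41 -30/41 -45/41 -4 -5 N
3 4/3 12/5 -4/3 -38/15 -4 -6 E
4 15 15/2 -15 -75/4 -5 -6 S
5 60/41 12/13 -60/41 -1026/533 -5 -5 W
final -4 -5 N

n=0: pose=(-5,-6,S); sL=15, sR=15/2; mL=-15, mR=-75/4; mL+mR=-135/4 → advance -1; mR−mL=-15/4 → turn -1·90°
n=1: pose=(-5,-5,W); sL=60/41, sR=12/13; mL=-60/41, mR=-1026/533; mL+mR=-1806/533 → advance -1; mR−mL=-6/13 → turn -1·90°
n=2: pose=(-4,-5,N); sL=30/41, sR=30/41; mL=-30/41, mR=-45/41; mL+mR=-75/41 → advance -1; mR−mL=-15/41 → turn -1·90°
n=3: pose=(-4,-6,E); sL=4/3, sR=12/5; mL=-4/3, mR=-38/15; mL+mR=-58/15 → advance -1; mR−mL=-6/5 → turn -1·90°
n=4: pose=(-5,-6,S); sL=15, sR=15/2; mL=-15, mR=-75/4; mL+mR=-135/4 → advance -1; mR−mL=-15/4 → turn -1·90°
n=5: pose=(-5,-5,W); sL=60/41, sR=12/13; mL=-60/41, mR=-1026/533; mL+mR=-1806/533 → advance -1; mR−mL=-6/13 → turn -1·90°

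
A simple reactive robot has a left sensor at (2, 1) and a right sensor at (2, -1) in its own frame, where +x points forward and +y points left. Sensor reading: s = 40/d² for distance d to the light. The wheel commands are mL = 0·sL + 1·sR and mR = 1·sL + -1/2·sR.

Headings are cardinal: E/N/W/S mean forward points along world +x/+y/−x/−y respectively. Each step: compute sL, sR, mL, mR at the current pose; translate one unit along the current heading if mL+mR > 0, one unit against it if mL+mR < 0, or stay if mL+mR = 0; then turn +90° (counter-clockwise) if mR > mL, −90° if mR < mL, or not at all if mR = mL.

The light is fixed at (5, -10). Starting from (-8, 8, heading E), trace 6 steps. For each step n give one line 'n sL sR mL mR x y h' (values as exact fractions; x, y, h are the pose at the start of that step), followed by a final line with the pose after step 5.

n=0: pose=(-8,8,E); sL=20/241, sR=4/41; mL=4/41, mR=338/9881; mL+mR=1302/9881 → advance +1; mR−mL=-626/9881 → turn -1·90°
n=1: pose=(-7,8,S); sL=40/377, sR=8/85; mL=8/85, mR=1892/32045; mL+mR=4908/32045 → advance +1; mR−mL=-1124/32045 → turn -1·90°
n=2: pose=(-7,7,W); sL=10/113, sR=1/13; mL=1/13, mR=147/2938; mL+mR=373/2938 → advance +1; mR−mL=-79/2938 → turn -1·90°
n=3: pose=(-8,7,N); sL=40/557, sR=8/101; mL=8/101, mR=1812/56257; mL+mR=6268/56257 → advance +1; mR−mL=-2644/56257 → turn -1·90°
n=4: pose=(-8,8,E); sL=20/241, sR=4/41; mL=4/41, mR=338/9881; mL+mR=1302/9881 → advance +1; mR−mL=-626/9881 → turn -1·90°
n=5: pose=(-7,8,S); sL=40/377, sR=8/85; mL=8/85, mR=1892/32045; mL+mR=4908/32045 → advance +1; mR−mL=-1124/32045 → turn -1·90°

0 20/241 4/41 4/41 338/9881 -8 8 E
1 40/377 8/85 8/85 1892/32045 -7 8 S
2 10/113 1/13 1/13 147/2938 -7 7 W
3 40/557 8/101 8/101 1812/56257 -8 7 N
4 20/241 4/41 4/41 338/9881 -8 8 E
5 40/377 8/85 8/85 1892/32045 -7 8 S
final -7 7 W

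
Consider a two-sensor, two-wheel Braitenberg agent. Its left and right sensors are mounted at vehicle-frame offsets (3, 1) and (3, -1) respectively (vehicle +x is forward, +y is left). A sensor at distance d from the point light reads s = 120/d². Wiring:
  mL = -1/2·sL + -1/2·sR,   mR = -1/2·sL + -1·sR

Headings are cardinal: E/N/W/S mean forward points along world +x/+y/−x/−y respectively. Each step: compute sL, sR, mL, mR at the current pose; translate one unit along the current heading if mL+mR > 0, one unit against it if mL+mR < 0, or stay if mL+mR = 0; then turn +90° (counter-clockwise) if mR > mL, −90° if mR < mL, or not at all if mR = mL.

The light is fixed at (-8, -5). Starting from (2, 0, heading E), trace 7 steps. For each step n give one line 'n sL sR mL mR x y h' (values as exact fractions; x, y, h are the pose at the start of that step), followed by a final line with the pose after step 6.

0 24/41 24/37 -936/1517 -1428/1517 2 0 E
1 15/13 30/17 -645/442 -1035/442 1 0 S
2 120/61 24/17 -1752/1037 -2484/1037 1 1 W
3 20/27 60/101 -1820/2727 -2630/2727 2 1 N
4 24/41 24/37 -936/1517 -1428/1517 2 0 E
5 15/13 30/17 -645/442 -1035/442 1 0 S
6 120/61 24/17 -1752/1037 -2484/1037 1 1 W
final 2 1 N

n=0: pose=(2,0,E); sL=24/41, sR=24/37; mL=-936/1517, mR=-1428/1517; mL+mR=-2364/1517 → advance -1; mR−mL=-12/37 → turn -1·90°
n=1: pose=(1,0,S); sL=15/13, sR=30/17; mL=-645/442, mR=-1035/442; mL+mR=-840/221 → advance -1; mR−mL=-15/17 → turn -1·90°
n=2: pose=(1,1,W); sL=120/61, sR=24/17; mL=-1752/1037, mR=-2484/1037; mL+mR=-4236/1037 → advance -1; mR−mL=-12/17 → turn -1·90°
n=3: pose=(2,1,N); sL=20/27, sR=60/101; mL=-1820/2727, mR=-2630/2727; mL+mR=-4450/2727 → advance -1; mR−mL=-30/101 → turn -1·90°
n=4: pose=(2,0,E); sL=24/41, sR=24/37; mL=-936/1517, mR=-1428/1517; mL+mR=-2364/1517 → advance -1; mR−mL=-12/37 → turn -1·90°
n=5: pose=(1,0,S); sL=15/13, sR=30/17; mL=-645/442, mR=-1035/442; mL+mR=-840/221 → advance -1; mR−mL=-15/17 → turn -1·90°
n=6: pose=(1,1,W); sL=120/61, sR=24/17; mL=-1752/1037, mR=-2484/1037; mL+mR=-4236/1037 → advance -1; mR−mL=-12/17 → turn -1·90°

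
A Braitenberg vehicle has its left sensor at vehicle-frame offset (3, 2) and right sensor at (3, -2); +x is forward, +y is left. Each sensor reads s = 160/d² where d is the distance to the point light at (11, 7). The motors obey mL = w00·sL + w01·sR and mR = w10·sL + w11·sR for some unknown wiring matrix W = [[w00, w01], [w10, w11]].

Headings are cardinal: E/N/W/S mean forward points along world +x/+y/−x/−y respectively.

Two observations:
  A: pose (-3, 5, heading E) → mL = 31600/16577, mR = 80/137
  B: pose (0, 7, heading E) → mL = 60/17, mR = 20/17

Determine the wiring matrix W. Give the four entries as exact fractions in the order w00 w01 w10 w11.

obs A: pose=(-3,5,E) → sL=160/121, sR=160/137, mL=31600/16577, mR=80/137
obs B: pose=(0,7,E) → sL=40/17, sR=40/17, mL=60/17, mR=20/17
sensor matrix S = [[160/121, 160/137], [40/17, 40/17]]; det S = 102400/281809
solve [mL_A; mL_B] = S·[w00; w01] and [mR_A; mR_B] = S·[w10; w11]:
  w00 = 1, w01 = 1/2, w10 = 0, w11 = 1/2

1 1/2 0 1/2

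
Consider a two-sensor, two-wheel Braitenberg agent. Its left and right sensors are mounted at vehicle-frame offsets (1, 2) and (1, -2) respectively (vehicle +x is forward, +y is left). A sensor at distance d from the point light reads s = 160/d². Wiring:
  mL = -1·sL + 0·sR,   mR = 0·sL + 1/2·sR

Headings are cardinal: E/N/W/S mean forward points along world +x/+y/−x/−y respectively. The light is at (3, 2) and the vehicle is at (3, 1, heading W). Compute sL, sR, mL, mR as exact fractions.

16 80 -16 40

left sensor world pos  = (2, -1); dL² = 10
right sensor world pos = (2, 3); dR² = 2
sL = 160/10 = 16
sR = 160/2 = 80
mL = -1·sL + 0·sR = -16
mR = 0·sL + 1/2·sR = 40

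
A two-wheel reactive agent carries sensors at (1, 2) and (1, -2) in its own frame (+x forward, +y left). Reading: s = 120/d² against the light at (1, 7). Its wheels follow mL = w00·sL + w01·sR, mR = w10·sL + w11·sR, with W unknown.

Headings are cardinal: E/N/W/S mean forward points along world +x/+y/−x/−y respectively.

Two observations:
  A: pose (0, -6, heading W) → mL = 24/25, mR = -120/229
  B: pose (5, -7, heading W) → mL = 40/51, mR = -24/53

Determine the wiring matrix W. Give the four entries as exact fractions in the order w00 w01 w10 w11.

0 1 -1 0

obs A: pose=(0,-6,W) → sL=120/229, sR=24/25, mL=24/25, mR=-120/229
obs B: pose=(5,-7,W) → sL=24/53, sR=40/51, mL=40/51, mR=-24/53
sensor matrix S = [[120/229, 24/25], [24/53, 40/51]]; det S = -122368/5158225
solve [mL_A; mL_B] = S·[w00; w01] and [mR_A; mR_B] = S·[w10; w11]:
  w00 = 0, w01 = 1, w10 = -1, w11 = 0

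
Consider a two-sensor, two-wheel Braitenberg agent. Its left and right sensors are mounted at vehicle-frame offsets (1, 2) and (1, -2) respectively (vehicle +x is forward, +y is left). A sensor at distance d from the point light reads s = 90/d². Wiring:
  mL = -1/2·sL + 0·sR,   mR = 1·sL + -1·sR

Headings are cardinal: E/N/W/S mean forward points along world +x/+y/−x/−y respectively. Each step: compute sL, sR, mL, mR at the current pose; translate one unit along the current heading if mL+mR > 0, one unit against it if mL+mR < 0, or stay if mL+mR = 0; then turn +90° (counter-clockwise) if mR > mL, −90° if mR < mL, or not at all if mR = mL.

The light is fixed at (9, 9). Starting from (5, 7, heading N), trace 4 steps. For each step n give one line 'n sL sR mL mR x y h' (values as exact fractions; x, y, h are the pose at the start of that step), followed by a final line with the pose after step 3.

0 90/37 18 -45/37 -576/37 5 7 N
1 9 45/17 -9/2 108/17 5 6 E
2 90/29 18 -45/29 -432/29 6 6 N
3 45/4 9/4 -45/8 9 6 5 E
final 7 5 N

n=0: pose=(5,7,N); sL=90/37, sR=18; mL=-45/37, mR=-576/37; mL+mR=-621/37 → advance -1; mR−mL=-531/37 → turn -1·90°
n=1: pose=(5,6,E); sL=9, sR=45/17; mL=-9/2, mR=108/17; mL+mR=63/34 → advance +1; mR−mL=369/34 → turn +1·90°
n=2: pose=(6,6,N); sL=90/29, sR=18; mL=-45/29, mR=-432/29; mL+mR=-477/29 → advance -1; mR−mL=-387/29 → turn -1·90°
n=3: pose=(6,5,E); sL=45/4, sR=9/4; mL=-45/8, mR=9; mL+mR=27/8 → advance +1; mR−mL=117/8 → turn +1·90°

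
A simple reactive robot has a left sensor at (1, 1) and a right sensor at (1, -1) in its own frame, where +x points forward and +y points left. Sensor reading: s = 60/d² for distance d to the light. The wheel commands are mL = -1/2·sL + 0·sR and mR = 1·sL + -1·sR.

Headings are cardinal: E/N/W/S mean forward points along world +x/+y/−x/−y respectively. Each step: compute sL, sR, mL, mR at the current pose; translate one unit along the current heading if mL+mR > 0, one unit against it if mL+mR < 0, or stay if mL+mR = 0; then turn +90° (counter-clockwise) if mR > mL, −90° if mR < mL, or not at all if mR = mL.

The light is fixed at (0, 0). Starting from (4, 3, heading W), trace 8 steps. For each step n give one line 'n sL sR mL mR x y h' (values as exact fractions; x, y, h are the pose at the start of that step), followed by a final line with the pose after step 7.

0 60/13 12/5 -30/13 144/65 4 3 W
1 3/2 3 -3/4 -3/2 5 3 S
2 12/5 60/41 -6/5 192/205 5 4 W
3 30/29 30/17 -15/29 -360/493 6 4 S
4 60/41 60/61 -30/41 1200/2501 6 5 W
5 3/4 15/13 -3/8 -21/52 7 5 S
6 60/61 12/17 -30/61 288/1037 7 6 W
7 30/53 30/37 -15/53 -480/1961 8 6 S
final 8 7 E

n=0: pose=(4,3,W); sL=60/13, sR=12/5; mL=-30/13, mR=144/65; mL+mR=-6/65 → advance -1; mR−mL=294/65 → turn +1·90°
n=1: pose=(5,3,S); sL=3/2, sR=3; mL=-3/4, mR=-3/2; mL+mR=-9/4 → advance -1; mR−mL=-3/4 → turn -1·90°
n=2: pose=(5,4,W); sL=12/5, sR=60/41; mL=-6/5, mR=192/205; mL+mR=-54/205 → advance -1; mR−mL=438/205 → turn +1·90°
n=3: pose=(6,4,S); sL=30/29, sR=30/17; mL=-15/29, mR=-360/493; mL+mR=-615/493 → advance -1; mR−mL=-105/493 → turn -1·90°
n=4: pose=(6,5,W); sL=60/41, sR=60/61; mL=-30/41, mR=1200/2501; mL+mR=-630/2501 → advance -1; mR−mL=3030/2501 → turn +1·90°
n=5: pose=(7,5,S); sL=3/4, sR=15/13; mL=-3/8, mR=-21/52; mL+mR=-81/104 → advance -1; mR−mL=-3/104 → turn -1·90°
n=6: pose=(7,6,W); sL=60/61, sR=12/17; mL=-30/61, mR=288/1037; mL+mR=-222/1037 → advance -1; mR−mL=798/1037 → turn +1·90°
n=7: pose=(8,6,S); sL=30/53, sR=30/37; mL=-15/53, mR=-480/1961; mL+mR=-1035/1961 → advance -1; mR−mL=75/1961 → turn +1·90°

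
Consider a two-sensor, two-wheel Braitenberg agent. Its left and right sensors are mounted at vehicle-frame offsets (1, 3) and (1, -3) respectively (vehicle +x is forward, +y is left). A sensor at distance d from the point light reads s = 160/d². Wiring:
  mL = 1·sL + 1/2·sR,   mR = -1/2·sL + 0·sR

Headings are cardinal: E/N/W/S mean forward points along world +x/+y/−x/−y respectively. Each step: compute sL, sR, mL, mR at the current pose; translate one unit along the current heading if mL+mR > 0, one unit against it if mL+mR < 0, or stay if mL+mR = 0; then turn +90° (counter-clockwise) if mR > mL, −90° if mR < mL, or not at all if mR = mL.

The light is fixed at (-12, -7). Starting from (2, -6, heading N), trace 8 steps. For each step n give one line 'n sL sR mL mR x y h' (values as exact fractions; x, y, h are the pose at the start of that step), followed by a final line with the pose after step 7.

n=0: pose=(2,-6,N); sL=32/25, sR=160/293; mL=11376/7325, mR=-16/25; mL+mR=6688/7325 → advance +1; mR−mL=-16064/7325 → turn -1·90°
n=1: pose=(2,-5,E); sL=16/25, sR=80/113; mL=2808/2825, mR=-8/25; mL+mR=1904/2825 → advance +1; mR−mL=-3712/2825 → turn -1·90°
n=2: pose=(3,-5,S); sL=32/65, sR=32/29; mL=1968/1885, mR=-16/65; mL+mR=1504/1885 → advance +1; mR−mL=-2432/1885 → turn -1·90°
n=3: pose=(3,-6,W); sL=4/5, sR=40/53; mL=312/265, mR=-2/5; mL+mR=206/265 → advance +1; mR−mL=-418/265 → turn -1·90°
n=4: pose=(2,-6,N); sL=32/25, sR=160/293; mL=11376/7325, mR=-16/25; mL+mR=6688/7325 → advance +1; mR−mL=-16064/7325 → turn -1·90°
n=5: pose=(2,-5,E); sL=16/25, sR=80/113; mL=2808/2825, mR=-8/25; mL+mR=1904/2825 → advance +1; mR−mL=-3712/2825 → turn -1·90°
n=6: pose=(3,-5,S); sL=32/65, sR=32/29; mL=1968/1885, mR=-16/65; mL+mR=1504/1885 → advance +1; mR−mL=-2432/1885 → turn -1·90°
n=7: pose=(3,-6,W); sL=4/5, sR=40/53; mL=312/265, mR=-2/5; mL+mR=206/265 → advance +1; mR−mL=-418/265 → turn -1·90°

0 32/25 160/293 11376/7325 -16/25 2 -6 N
1 16/25 80/113 2808/2825 -8/25 2 -5 E
2 32/65 32/29 1968/1885 -16/65 3 -5 S
3 4/5 40/53 312/265 -2/5 3 -6 W
4 32/25 160/293 11376/7325 -16/25 2 -6 N
5 16/25 80/113 2808/2825 -8/25 2 -5 E
6 32/65 32/29 1968/1885 -16/65 3 -5 S
7 4/5 40/53 312/265 -2/5 3 -6 W
final 2 -6 N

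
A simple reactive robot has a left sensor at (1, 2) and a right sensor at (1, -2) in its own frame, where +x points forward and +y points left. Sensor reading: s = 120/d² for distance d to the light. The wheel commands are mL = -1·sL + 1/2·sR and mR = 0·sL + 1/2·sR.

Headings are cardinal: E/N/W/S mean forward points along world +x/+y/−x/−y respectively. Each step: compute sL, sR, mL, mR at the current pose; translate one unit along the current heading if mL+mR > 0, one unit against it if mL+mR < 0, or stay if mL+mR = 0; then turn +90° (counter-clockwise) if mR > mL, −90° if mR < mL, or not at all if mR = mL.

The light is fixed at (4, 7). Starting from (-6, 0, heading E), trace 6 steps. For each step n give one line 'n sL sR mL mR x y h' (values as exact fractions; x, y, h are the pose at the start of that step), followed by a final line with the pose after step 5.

n=0: pose=(-6,0,E); sL=60/53, sR=20/27; mL=-1090/1431, mR=10/27; mL+mR=-560/1431 → advance -1; mR−mL=60/53 → turn +1·90°
n=1: pose=(-7,0,N); sL=24/41, sR=40/39; mL=-116/1599, mR=20/39; mL+mR=704/1599 → advance +1; mR−mL=24/41 → turn +1·90°
n=2: pose=(-7,1,W); sL=15/26, sR=3/4; mL=-21/104, mR=3/8; mL+mR=9/52 → advance +1; mR−mL=15/26 → turn +1·90°
n=3: pose=(-8,1,S); sL=120/149, sR=24/49; mL=-4092/7301, mR=12/49; mL+mR=-2304/7301 → advance -1; mR−mL=120/149 → turn +1·90°
n=4: pose=(-8,2,E); sL=12/13, sR=12/17; mL=-126/221, mR=6/17; mL+mR=-48/221 → advance -1; mR−mL=12/13 → turn +1·90°
n=5: pose=(-9,2,N); sL=120/241, sR=120/137; mL=-1980/33017, mR=60/137; mL+mR=12480/33017 → advance +1; mR−mL=120/241 → turn +1·90°

0 60/53 20/27 -1090/1431 10/27 -6 0 E
1 24/41 40/39 -116/1599 20/39 -7 0 N
2 15/26 3/4 -21/104 3/8 -7 1 W
3 120/149 24/49 -4092/7301 12/49 -8 1 S
4 12/13 12/17 -126/221 6/17 -8 2 E
5 120/241 120/137 -1980/33017 60/137 -9 2 N
final -9 3 W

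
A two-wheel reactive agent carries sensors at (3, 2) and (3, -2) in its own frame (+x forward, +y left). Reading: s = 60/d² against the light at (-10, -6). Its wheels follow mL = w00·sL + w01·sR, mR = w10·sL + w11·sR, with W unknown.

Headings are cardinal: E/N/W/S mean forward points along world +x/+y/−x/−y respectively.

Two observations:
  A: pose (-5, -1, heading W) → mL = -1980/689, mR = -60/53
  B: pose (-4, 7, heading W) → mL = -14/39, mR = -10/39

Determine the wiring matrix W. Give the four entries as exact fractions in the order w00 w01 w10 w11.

-1/2 -1/2 0 -1

obs A: pose=(-5,-1,W) → sL=60/13, sR=60/53, mL=-1980/689, mR=-60/53
obs B: pose=(-4,7,W) → sL=6/13, sR=10/39, mL=-14/39, mR=-10/39
sensor matrix S = [[60/13, 60/53], [6/13, 10/39]]; det S = 5920/8957
solve [mL_A; mL_B] = S·[w00; w01] and [mR_A; mR_B] = S·[w10; w11]:
  w00 = -1/2, w01 = -1/2, w10 = 0, w11 = -1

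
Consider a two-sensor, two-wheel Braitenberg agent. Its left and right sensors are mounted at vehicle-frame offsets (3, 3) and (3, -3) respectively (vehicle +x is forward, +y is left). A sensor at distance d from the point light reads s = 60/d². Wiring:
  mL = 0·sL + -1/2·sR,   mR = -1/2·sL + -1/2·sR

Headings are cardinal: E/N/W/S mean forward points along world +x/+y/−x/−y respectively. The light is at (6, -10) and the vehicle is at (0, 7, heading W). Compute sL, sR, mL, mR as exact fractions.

60/277 60/481 -30/481 -22740/133237

left sensor world pos  = (-3, 4); dL² = 277
right sensor world pos = (-3, 10); dR² = 481
sL = 60/277 = 60/277
sR = 60/481 = 60/481
mL = 0·sL + -1/2·sR = -30/481
mR = -1/2·sL + -1/2·sR = -22740/133237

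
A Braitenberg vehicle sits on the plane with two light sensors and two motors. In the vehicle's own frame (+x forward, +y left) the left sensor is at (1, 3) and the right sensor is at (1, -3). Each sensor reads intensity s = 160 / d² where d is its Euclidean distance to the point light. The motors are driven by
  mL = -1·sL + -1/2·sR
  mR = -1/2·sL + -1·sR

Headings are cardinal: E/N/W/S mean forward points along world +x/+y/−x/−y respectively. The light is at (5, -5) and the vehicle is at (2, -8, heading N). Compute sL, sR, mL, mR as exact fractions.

4 40 -24 -42

left sensor world pos  = (-1, -7); dL² = 40
right sensor world pos = (5, -7); dR² = 4
sL = 160/40 = 4
sR = 160/4 = 40
mL = -1·sL + -1/2·sR = -24
mR = -1/2·sL + -1·sR = -42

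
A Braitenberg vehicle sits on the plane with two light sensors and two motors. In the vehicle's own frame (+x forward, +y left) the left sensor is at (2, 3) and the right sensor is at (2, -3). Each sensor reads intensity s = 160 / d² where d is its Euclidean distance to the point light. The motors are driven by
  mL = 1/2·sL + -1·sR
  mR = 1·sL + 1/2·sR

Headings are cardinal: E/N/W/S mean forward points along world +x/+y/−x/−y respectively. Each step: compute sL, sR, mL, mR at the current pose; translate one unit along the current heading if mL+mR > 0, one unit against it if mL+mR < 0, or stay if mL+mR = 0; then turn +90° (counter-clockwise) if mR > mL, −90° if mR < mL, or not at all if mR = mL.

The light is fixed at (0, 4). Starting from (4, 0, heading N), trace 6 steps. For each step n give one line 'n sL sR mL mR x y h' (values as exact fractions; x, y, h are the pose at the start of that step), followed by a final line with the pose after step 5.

0 32 160/53 688/53 1776/53 4 0 N
1 4 40 -38 24 4 1 W
2 160/89 160/29 -11920/2581 11760/2581 5 1 S
3 16/5 80/37 -104/185 792/185 5 2 E
4 160/9 160/81 560/81 1520/81 6 2 N
5 5 8 -11/2 9 6 3 W
final 5 3 S

n=0: pose=(4,0,N); sL=32, sR=160/53; mL=688/53, mR=1776/53; mL+mR=2464/53 → advance +1; mR−mL=1088/53 → turn +1·90°
n=1: pose=(4,1,W); sL=4, sR=40; mL=-38, mR=24; mL+mR=-14 → advance -1; mR−mL=62 → turn +1·90°
n=2: pose=(5,1,S); sL=160/89, sR=160/29; mL=-11920/2581, mR=11760/2581; mL+mR=-160/2581 → advance -1; mR−mL=23680/2581 → turn +1·90°
n=3: pose=(5,2,E); sL=16/5, sR=80/37; mL=-104/185, mR=792/185; mL+mR=688/185 → advance +1; mR−mL=896/185 → turn +1·90°
n=4: pose=(6,2,N); sL=160/9, sR=160/81; mL=560/81, mR=1520/81; mL+mR=2080/81 → advance +1; mR−mL=320/27 → turn +1·90°
n=5: pose=(6,3,W); sL=5, sR=8; mL=-11/2, mR=9; mL+mR=7/2 → advance +1; mR−mL=29/2 → turn +1·90°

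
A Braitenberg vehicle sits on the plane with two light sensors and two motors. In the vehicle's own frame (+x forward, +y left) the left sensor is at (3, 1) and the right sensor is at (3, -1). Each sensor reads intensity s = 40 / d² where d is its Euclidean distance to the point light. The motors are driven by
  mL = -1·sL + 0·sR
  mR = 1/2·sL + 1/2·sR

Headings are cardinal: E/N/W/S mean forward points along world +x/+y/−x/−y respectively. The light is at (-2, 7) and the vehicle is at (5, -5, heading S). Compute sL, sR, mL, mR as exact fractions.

40/289 40/261 -40/289 11000/75429

left sensor world pos  = (6, -8); dL² = 289
right sensor world pos = (4, -8); dR² = 261
sL = 40/289 = 40/289
sR = 40/261 = 40/261
mL = -1·sL + 0·sR = -40/289
mR = 1/2·sL + 1/2·sR = 11000/75429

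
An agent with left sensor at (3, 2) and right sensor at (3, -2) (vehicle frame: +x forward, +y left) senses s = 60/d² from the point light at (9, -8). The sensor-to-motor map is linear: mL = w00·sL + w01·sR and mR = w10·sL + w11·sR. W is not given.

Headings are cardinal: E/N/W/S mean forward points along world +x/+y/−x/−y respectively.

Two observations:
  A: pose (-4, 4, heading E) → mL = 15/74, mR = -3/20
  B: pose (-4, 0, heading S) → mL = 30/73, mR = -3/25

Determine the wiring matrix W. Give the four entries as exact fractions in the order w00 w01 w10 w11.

1 0 0 -1/2

obs A: pose=(-4,4,E) → sL=15/74, sR=3/10, mL=15/74, mR=-3/20
obs B: pose=(-4,0,S) → sL=30/73, sR=6/25, mL=30/73, mR=-3/25
sensor matrix S = [[15/74, 3/10], [30/73, 6/25]]; det S = -1008/13505
solve [mL_A; mL_B] = S·[w00; w01] and [mR_A; mR_B] = S·[w10; w11]:
  w00 = 1, w01 = 0, w10 = 0, w11 = -1/2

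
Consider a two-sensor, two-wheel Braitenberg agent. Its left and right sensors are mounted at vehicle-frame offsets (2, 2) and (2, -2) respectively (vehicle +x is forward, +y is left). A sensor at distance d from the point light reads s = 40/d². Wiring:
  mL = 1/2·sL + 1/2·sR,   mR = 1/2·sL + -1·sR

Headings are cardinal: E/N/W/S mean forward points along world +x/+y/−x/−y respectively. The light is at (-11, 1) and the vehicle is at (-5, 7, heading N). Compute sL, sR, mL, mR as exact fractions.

1/2 5/16 13/32 -1/16

left sensor world pos  = (-7, 9); dL² = 80
right sensor world pos = (-3, 9); dR² = 128
sL = 40/80 = 1/2
sR = 40/128 = 5/16
mL = 1/2·sL + 1/2·sR = 13/32
mR = 1/2·sL + -1·sR = -1/16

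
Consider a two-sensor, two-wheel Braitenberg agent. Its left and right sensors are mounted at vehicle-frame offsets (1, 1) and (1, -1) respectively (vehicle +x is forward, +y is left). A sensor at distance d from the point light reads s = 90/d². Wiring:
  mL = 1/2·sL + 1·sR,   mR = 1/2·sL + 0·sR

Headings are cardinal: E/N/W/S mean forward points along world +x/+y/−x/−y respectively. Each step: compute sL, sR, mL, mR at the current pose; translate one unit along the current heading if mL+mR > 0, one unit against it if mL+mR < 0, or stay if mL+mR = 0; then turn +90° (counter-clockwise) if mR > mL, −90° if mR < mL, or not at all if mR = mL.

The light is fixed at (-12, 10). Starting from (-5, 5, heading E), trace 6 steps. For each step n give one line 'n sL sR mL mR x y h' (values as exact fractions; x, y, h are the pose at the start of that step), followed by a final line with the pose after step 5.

n=0: pose=(-5,5,E); sL=9/8, sR=9/10; mL=117/80, mR=9/16; mL+mR=81/40 → advance +1; mR−mL=-9/10 → turn -1·90°
n=1: pose=(-4,5,S); sL=10/13, sR=18/17; mL=319/221, mR=5/13; mL+mR=404/221 → advance +1; mR−mL=-18/17 → turn -1·90°
n=2: pose=(-4,4,W); sL=45/49, sR=45/37; mL=6075/3626, mR=45/98; mL+mR=3870/1813 → advance +1; mR−mL=-45/37 → turn -1·90°
n=3: pose=(-5,4,N); sL=90/61, sR=90/89; mL=9495/5429, mR=45/61; mL+mR=13500/5429 → advance +1; mR−mL=-90/89 → turn -1·90°
n=4: pose=(-5,5,E); sL=9/8, sR=9/10; mL=117/80, mR=9/16; mL+mR=81/40 → advance +1; mR−mL=-9/10 → turn -1·90°
n=5: pose=(-4,5,S); sL=10/13, sR=18/17; mL=319/221, mR=5/13; mL+mR=404/221 → advance +1; mR−mL=-18/17 → turn -1·90°

0 9/8 9/10 117/80 9/16 -5 5 E
1 10/13 18/17 319/221 5/13 -4 5 S
2 45/49 45/37 6075/3626 45/98 -4 4 W
3 90/61 90/89 9495/5429 45/61 -5 4 N
4 9/8 9/10 117/80 9/16 -5 5 E
5 10/13 18/17 319/221 5/13 -4 5 S
final -4 4 W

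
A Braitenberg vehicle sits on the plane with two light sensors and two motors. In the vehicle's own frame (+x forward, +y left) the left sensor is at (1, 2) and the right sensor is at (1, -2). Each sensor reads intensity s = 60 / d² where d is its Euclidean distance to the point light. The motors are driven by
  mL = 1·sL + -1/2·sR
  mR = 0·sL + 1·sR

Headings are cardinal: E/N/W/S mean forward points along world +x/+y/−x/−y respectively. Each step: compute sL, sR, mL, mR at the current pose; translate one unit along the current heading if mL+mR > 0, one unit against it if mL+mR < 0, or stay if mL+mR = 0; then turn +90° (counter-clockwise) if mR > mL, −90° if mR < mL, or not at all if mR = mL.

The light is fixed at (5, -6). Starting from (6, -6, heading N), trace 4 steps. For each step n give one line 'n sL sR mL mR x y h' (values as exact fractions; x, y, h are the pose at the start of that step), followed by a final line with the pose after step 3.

0 30 6 27 6 6 -6 N
1 60/13 12 -18/13 12 6 -5 E
2 15 3 27/2 3 7 -5 N
3 12/5 20/3 -14/15 20/3 7 -4 E
final 8 -4 N

n=0: pose=(6,-6,N); sL=30, sR=6; mL=27, mR=6; mL+mR=33 → advance +1; mR−mL=-21 → turn -1·90°
n=1: pose=(6,-5,E); sL=60/13, sR=12; mL=-18/13, mR=12; mL+mR=138/13 → advance +1; mR−mL=174/13 → turn +1·90°
n=2: pose=(7,-5,N); sL=15, sR=3; mL=27/2, mR=3; mL+mR=33/2 → advance +1; mR−mL=-21/2 → turn -1·90°
n=3: pose=(7,-4,E); sL=12/5, sR=20/3; mL=-14/15, mR=20/3; mL+mR=86/15 → advance +1; mR−mL=38/5 → turn +1·90°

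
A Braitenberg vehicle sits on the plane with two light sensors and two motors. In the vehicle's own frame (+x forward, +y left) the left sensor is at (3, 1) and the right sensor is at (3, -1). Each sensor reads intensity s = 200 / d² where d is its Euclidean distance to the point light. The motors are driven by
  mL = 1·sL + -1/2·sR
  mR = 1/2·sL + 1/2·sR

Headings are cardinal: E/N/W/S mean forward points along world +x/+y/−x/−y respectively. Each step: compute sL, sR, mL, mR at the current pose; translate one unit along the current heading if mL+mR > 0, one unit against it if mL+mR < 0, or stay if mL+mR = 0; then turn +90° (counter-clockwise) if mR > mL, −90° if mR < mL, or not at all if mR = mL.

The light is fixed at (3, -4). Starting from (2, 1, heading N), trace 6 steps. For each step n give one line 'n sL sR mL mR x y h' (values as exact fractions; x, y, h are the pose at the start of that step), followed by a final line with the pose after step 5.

0 50/17 25/8 375/272 825/272 2 1 N
1 200/41 40/13 1780/533 2120/533 2 2 W
2 20 100/9 130/9 140/9 1 2 S
3 200/37 200/17 -300/629 5400/629 1 1 E
4 50/17 25/8 375/272 825/272 2 1 N
5 200/41 40/13 1780/533 2120/533 2 2 W
final 1 2 S

n=0: pose=(2,1,N); sL=50/17, sR=25/8; mL=375/272, mR=825/272; mL+mR=75/17 → advance +1; mR−mL=225/136 → turn +1·90°
n=1: pose=(2,2,W); sL=200/41, sR=40/13; mL=1780/533, mR=2120/533; mL+mR=300/41 → advance +1; mR−mL=340/533 → turn +1·90°
n=2: pose=(1,2,S); sL=20, sR=100/9; mL=130/9, mR=140/9; mL+mR=30 → advance +1; mR−mL=10/9 → turn +1·90°
n=3: pose=(1,1,E); sL=200/37, sR=200/17; mL=-300/629, mR=5400/629; mL+mR=300/37 → advance +1; mR−mL=5700/629 → turn +1·90°
n=4: pose=(2,1,N); sL=50/17, sR=25/8; mL=375/272, mR=825/272; mL+mR=75/17 → advance +1; mR−mL=225/136 → turn +1·90°
n=5: pose=(2,2,W); sL=200/41, sR=40/13; mL=1780/533, mR=2120/533; mL+mR=300/41 → advance +1; mR−mL=340/533 → turn +1·90°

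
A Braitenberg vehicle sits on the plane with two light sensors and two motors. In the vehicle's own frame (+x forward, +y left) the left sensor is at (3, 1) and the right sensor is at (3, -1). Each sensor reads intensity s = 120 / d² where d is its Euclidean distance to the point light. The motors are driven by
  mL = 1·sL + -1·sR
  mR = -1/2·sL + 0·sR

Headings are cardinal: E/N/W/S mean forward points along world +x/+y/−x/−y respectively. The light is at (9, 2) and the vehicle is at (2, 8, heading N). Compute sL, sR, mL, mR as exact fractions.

left sensor world pos  = (1, 11); dL² = 145
right sensor world pos = (3, 11); dR² = 117
sL = 120/145 = 24/29
sR = 120/117 = 40/39
mL = 1·sL + -1·sR = -224/1131
mR = -1/2·sL + 0·sR = -12/29

24/29 40/39 -224/1131 -12/29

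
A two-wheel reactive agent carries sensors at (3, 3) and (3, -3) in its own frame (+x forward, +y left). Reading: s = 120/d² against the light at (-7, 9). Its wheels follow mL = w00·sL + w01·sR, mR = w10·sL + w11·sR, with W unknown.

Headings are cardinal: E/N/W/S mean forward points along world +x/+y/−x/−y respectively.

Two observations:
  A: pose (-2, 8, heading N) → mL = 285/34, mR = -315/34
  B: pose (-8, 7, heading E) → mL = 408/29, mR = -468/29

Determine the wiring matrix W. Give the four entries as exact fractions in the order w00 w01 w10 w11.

obs A: pose=(-2,8,N) → sL=15, sR=30/17, mL=285/34, mR=-315/34
obs B: pose=(-8,7,E) → sL=24, sR=120/29, mL=408/29, mR=-468/29
sensor matrix S = [[15, 30/17], [24, 120/29]]; det S = 9720/493
solve [mL_A; mL_B] = S·[w00; w01] and [mR_A; mR_B] = S·[w10; w11]:
  w00 = 1/2, w01 = 1/2, w10 = -1/2, w11 = -1

1/2 1/2 -1/2 -1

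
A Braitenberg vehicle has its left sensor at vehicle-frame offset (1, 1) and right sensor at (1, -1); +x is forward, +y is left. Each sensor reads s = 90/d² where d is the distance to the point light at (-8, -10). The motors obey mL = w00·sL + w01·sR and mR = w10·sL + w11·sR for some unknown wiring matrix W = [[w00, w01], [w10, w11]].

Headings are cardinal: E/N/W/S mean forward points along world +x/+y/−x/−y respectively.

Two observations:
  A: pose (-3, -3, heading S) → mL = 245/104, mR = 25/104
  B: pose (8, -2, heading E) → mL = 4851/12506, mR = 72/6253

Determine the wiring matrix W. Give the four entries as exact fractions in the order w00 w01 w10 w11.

obs A: pose=(-3,-3,S) → sL=5/4, sR=45/26, mL=245/104, mR=25/104
obs B: pose=(8,-2,E) → sL=9/37, sR=45/169, mL=4851/12506, mR=72/6253
sensor matrix S = [[5/4, 45/26], [9/37, 45/169]]; det S = -2205/25012
solve [mL_A; mL_B] = S·[w00; w01] and [mR_A; mR_B] = S·[w10; w11]:
  w00 = 1/2, w01 = 1, w10 = -1/2, w11 = 1/2

1/2 1 -1/2 1/2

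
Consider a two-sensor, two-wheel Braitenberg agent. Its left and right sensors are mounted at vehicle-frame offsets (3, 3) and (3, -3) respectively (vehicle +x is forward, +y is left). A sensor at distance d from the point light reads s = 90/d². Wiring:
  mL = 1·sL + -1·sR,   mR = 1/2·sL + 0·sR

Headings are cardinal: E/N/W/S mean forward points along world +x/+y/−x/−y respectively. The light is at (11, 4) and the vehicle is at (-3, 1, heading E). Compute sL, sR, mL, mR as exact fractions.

90/121 90/157 3240/18997 45/121

left sensor world pos  = (0, 4); dL² = 121
right sensor world pos = (0, -2); dR² = 157
sL = 90/121 = 90/121
sR = 90/157 = 90/157
mL = 1·sL + -1·sR = 3240/18997
mR = 1/2·sL + 0·sR = 45/121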